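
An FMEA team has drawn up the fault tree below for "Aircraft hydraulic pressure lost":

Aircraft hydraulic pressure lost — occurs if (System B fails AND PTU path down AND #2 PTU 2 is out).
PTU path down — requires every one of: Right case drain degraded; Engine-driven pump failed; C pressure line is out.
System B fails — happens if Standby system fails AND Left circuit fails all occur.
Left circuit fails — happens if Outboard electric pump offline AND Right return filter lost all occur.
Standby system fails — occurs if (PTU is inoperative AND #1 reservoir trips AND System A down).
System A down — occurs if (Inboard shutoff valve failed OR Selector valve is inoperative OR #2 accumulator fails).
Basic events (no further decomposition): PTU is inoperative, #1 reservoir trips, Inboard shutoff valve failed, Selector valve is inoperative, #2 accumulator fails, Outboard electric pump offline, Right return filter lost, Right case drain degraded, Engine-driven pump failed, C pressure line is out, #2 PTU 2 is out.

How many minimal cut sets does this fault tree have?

3

System A down [OR]: union of children's cut sets → 3 cut set(s).
Standby system fails [AND]: one cut set from each child combined → 1 × 1 × 3 = 3 cut set(s).
Left circuit fails [AND]: one cut set from each child combined → 1 × 1 = 1 cut set(s).
System B fails [AND]: one cut set from each child combined → 3 × 1 = 3 cut set(s).
PTU path down [AND]: one cut set from each child combined → 1 × 1 × 1 = 1 cut set(s).
Aircraft hydraulic pressure lost [AND]: one cut set from each child combined → 3 × 1 × 1 = 3 cut set(s).
Minimal cut sets: {#1 reservoir trips, #2 PTU 2 is out, C pressure line is out, Engine-driven pump failed, Inboard shutoff valve failed, Outboard electric pump offline, PTU is inoperative, Right case drain degraded, Right return filter lost}; {#1 reservoir trips, #2 PTU 2 is out, C pressure line is out, Engine-driven pump failed, Outboard electric pump offline, PTU is inoperative, Right case drain degraded, Right return filter lost, Selector valve is inoperative}; {#1 reservoir trips, #2 PTU 2 is out, #2 accumulator fails, C pressure line is out, Engine-driven pump failed, Outboard electric pump offline, PTU is inoperative, Right case drain degraded, Right return filter lost}.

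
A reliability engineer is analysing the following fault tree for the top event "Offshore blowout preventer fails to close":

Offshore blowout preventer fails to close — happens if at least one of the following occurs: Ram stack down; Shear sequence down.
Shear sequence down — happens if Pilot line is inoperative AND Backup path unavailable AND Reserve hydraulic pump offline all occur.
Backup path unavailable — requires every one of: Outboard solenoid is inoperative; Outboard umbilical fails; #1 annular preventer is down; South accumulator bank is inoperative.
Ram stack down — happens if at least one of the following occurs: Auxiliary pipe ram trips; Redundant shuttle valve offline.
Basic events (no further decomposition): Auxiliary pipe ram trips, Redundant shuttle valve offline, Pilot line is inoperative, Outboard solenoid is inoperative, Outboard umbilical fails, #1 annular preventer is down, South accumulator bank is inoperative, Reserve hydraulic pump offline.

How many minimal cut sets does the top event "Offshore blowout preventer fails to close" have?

Ram stack down [OR]: union of children's cut sets → 2 cut set(s).
Backup path unavailable [AND]: one cut set from each child combined → 1 × 1 × 1 × 1 = 1 cut set(s).
Shear sequence down [AND]: one cut set from each child combined → 1 × 1 × 1 = 1 cut set(s).
Offshore blowout preventer fails to close [OR]: union of children's cut sets → 3 cut set(s).
Minimal cut sets: {Auxiliary pipe ram trips}; {Redundant shuttle valve offline}; {#1 annular preventer is down, Outboard solenoid is inoperative, Outboard umbilical fails, Pilot line is inoperative, Reserve hydraulic pump offline, South accumulator bank is inoperative}.

3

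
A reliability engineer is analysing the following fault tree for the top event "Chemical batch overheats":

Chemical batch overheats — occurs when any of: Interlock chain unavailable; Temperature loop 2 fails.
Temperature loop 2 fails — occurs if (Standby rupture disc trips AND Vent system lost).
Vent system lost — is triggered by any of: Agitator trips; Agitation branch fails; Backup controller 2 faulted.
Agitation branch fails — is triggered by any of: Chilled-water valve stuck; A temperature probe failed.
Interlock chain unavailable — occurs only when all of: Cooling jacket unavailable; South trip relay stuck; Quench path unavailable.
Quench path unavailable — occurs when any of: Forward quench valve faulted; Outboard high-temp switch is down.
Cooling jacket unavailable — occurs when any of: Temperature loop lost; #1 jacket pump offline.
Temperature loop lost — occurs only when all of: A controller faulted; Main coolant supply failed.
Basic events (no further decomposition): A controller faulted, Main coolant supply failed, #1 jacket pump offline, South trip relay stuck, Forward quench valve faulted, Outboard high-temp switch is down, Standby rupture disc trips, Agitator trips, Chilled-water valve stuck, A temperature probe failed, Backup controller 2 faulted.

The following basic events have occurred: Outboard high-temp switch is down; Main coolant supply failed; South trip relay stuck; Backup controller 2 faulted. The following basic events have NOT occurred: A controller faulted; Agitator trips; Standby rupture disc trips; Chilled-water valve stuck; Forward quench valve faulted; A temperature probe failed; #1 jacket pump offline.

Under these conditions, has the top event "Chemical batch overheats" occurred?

No

Temperature loop lost [AND]: A controller faulted=not, Main coolant supply failed=occurs → not all inputs occur → does not occur.
Cooling jacket unavailable [OR]: Temperature loop lost=not, #1 jacket pump offline=not → no input occurs → does not occur.
Quench path unavailable [OR]: Forward quench valve faulted=not, Outboard high-temp switch is down=occurs → at least one input occurs → occurs.
Interlock chain unavailable [AND]: Cooling jacket unavailable=not, South trip relay stuck=occurs, Quench path unavailable=occurs → not all inputs occur → does not occur.
Agitation branch fails [OR]: Chilled-water valve stuck=not, A temperature probe failed=not → no input occurs → does not occur.
Vent system lost [OR]: Agitator trips=not, Agitation branch fails=not, Backup controller 2 faulted=occurs → at least one input occurs → occurs.
Temperature loop 2 fails [AND]: Standby rupture disc trips=not, Vent system lost=occurs → not all inputs occur → does not occur.
Chemical batch overheats [OR]: Interlock chain unavailable=not, Temperature loop 2 fails=not → no input occurs → does not occur.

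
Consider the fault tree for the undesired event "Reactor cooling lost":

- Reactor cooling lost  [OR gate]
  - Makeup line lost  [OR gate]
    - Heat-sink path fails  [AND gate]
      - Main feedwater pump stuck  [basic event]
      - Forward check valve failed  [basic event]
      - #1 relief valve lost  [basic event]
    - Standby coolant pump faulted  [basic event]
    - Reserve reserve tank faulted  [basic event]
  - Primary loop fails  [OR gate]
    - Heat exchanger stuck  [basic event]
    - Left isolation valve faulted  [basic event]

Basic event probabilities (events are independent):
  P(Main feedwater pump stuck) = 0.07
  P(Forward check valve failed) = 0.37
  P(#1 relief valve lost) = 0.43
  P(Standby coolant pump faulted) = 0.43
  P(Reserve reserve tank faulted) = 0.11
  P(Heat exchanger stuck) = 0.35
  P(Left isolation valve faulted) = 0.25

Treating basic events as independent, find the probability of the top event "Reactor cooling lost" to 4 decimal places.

P(Heat-sink path fails) [AND] = 0.07 × 0.37 × 0.43 = 0.011137
P(Makeup line lost) [OR] = 1 − (1−0.011137) × (1−0.43) × (1−0.11) = 0.498350
P(Primary loop fails) [OR] = 1 − (1−0.35) × (1−0.25) = 0.512500
P(Reactor cooling lost) [OR] = 1 − (1−0.498350) × (1−0.512500) = 0.755446
Rounded to 4 decimal places: P(Reactor cooling lost) ≈ 0.7554.

0.7554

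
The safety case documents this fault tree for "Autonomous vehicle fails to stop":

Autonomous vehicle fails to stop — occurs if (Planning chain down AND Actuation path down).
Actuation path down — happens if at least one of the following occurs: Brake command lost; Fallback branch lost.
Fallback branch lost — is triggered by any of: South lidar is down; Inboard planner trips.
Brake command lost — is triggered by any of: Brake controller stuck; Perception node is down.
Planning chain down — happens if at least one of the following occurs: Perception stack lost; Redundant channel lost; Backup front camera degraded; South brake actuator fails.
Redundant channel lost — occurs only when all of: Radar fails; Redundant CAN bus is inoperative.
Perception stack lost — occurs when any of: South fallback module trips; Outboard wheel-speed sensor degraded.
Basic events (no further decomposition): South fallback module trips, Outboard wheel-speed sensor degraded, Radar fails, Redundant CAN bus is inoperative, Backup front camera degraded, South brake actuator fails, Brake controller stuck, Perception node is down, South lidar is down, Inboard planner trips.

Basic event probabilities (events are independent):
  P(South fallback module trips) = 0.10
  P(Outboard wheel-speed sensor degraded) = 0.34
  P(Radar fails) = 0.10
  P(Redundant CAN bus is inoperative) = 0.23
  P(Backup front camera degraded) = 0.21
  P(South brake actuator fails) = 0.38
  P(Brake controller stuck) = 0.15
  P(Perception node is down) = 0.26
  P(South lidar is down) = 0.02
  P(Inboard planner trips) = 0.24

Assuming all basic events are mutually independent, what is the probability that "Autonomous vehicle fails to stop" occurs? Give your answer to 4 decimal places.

P(Perception stack lost) [OR] = 1 − (1−0.10) × (1−0.34) = 0.406000
P(Redundant channel lost) [AND] = 0.10 × 0.23 = 0.023000
P(Planning chain down) [OR] = 1 − (1−0.406000) × (1−0.023000) × (1−0.21) × (1−0.38) = 0.715750
P(Brake command lost) [OR] = 1 − (1−0.15) × (1−0.26) = 0.371000
P(Fallback branch lost) [OR] = 1 − (1−0.02) × (1−0.24) = 0.255200
P(Actuation path down) [OR] = 1 − (1−0.371000) × (1−0.255200) = 0.531521
P(Autonomous vehicle fails to stop) [AND] = 0.715750 × 0.531521 = 0.380436
Rounded to 4 decimal places: P(Autonomous vehicle fails to stop) ≈ 0.3804.

0.3804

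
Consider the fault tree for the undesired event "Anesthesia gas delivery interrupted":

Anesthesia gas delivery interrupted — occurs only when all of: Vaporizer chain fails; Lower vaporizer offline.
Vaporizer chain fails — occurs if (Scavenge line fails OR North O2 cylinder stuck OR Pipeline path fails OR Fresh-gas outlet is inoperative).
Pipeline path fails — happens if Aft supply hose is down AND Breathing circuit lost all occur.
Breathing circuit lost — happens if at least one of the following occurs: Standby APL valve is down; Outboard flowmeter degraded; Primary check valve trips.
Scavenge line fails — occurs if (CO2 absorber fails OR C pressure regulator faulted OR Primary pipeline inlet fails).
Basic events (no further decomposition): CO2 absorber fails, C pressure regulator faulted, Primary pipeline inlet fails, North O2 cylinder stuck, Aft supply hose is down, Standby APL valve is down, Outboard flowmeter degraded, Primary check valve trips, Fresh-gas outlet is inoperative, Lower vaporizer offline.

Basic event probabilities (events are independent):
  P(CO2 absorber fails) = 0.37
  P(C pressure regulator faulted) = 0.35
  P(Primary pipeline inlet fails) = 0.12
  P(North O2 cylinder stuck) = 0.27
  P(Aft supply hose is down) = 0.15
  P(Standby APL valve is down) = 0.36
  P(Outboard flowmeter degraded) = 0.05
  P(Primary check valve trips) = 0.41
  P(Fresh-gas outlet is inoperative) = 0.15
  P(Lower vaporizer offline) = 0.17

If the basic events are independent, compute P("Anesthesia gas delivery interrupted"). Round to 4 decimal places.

P(Scavenge line fails) [OR] = 1 − (1−0.37) × (1−0.35) × (1−0.12) = 0.639640
P(Breathing circuit lost) [OR] = 1 − (1−0.36) × (1−0.05) × (1−0.41) = 0.641280
P(Pipeline path fails) [AND] = 0.15 × 0.641280 = 0.096192
P(Vaporizer chain fails) [OR] = 1 − (1−0.639640) × (1−0.27) × (1−0.096192) × (1−0.15) = 0.797905
P(Anesthesia gas delivery interrupted) [AND] = 0.797905 × 0.17 = 0.135644
Rounded to 4 decimal places: P(Anesthesia gas delivery interrupted) ≈ 0.1356.

0.1356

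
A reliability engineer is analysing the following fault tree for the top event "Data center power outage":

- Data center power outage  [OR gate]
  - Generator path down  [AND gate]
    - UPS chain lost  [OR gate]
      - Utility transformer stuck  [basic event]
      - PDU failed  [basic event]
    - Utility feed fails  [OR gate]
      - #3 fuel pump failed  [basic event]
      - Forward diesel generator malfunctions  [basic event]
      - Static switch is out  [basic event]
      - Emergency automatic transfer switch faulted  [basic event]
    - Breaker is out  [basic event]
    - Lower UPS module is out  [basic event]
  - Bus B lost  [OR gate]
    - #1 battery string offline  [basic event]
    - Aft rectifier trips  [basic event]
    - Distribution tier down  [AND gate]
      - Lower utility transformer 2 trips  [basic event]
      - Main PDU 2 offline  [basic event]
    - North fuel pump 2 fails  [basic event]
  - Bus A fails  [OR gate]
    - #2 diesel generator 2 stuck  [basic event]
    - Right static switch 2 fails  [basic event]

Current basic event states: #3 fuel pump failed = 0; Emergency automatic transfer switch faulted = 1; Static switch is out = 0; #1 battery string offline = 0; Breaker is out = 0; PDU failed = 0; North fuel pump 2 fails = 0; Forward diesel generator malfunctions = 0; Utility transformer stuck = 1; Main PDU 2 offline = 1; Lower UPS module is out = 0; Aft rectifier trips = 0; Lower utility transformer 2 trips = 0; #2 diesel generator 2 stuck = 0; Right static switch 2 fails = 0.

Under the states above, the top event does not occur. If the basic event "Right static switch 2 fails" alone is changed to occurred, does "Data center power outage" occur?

Counterfactual: set "Right static switch 2 fails" to occurred.
UPS chain lost [OR]: Utility transformer stuck=occurs, PDU failed=not → at least one input occurs → occurs.
Utility feed fails [OR]: #3 fuel pump failed=not, Forward diesel generator malfunctions=not, Static switch is out=not, Emergency automatic transfer switch faulted=occurs → at least one input occurs → occurs.
Generator path down [AND]: UPS chain lost=occurs, Utility feed fails=occurs, Breaker is out=not, Lower UPS module is out=not → not all inputs occur → does not occur.
Distribution tier down [AND]: Lower utility transformer 2 trips=not, Main PDU 2 offline=occurs → not all inputs occur → does not occur.
Bus B lost [OR]: #1 battery string offline=not, Aft rectifier trips=not, Distribution tier down=not, North fuel pump 2 fails=not → no input occurs → does not occur.
Bus A fails [OR]: #2 diesel generator 2 stuck=not, Right static switch 2 fails=occurs → at least one input occurs → occurs.
Data center power outage [OR]: Generator path down=not, Bus B lost=not, Bus A fails=occurs → at least one input occurs → occurs.

Yes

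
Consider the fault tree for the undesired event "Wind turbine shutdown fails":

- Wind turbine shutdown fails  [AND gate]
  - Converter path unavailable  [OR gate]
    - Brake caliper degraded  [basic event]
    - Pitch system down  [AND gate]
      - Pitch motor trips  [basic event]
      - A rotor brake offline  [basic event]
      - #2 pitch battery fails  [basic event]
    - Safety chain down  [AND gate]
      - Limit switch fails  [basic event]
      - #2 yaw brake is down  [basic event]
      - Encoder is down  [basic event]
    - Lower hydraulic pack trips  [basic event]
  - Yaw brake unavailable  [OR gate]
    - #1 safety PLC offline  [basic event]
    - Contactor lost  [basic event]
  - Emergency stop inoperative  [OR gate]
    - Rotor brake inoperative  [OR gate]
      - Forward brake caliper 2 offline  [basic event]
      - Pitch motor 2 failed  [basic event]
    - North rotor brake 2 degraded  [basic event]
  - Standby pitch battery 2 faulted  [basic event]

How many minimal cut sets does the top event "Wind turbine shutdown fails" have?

24

Pitch system down [AND]: one cut set from each child combined → 1 × 1 × 1 = 1 cut set(s).
Safety chain down [AND]: one cut set from each child combined → 1 × 1 × 1 = 1 cut set(s).
Converter path unavailable [OR]: union of children's cut sets → 4 cut set(s).
Yaw brake unavailable [OR]: union of children's cut sets → 2 cut set(s).
Rotor brake inoperative [OR]: union of children's cut sets → 2 cut set(s).
Emergency stop inoperative [OR]: union of children's cut sets → 3 cut set(s).
Wind turbine shutdown fails [AND]: one cut set from each child combined → 4 × 2 × 3 × 1 = 24 cut set(s).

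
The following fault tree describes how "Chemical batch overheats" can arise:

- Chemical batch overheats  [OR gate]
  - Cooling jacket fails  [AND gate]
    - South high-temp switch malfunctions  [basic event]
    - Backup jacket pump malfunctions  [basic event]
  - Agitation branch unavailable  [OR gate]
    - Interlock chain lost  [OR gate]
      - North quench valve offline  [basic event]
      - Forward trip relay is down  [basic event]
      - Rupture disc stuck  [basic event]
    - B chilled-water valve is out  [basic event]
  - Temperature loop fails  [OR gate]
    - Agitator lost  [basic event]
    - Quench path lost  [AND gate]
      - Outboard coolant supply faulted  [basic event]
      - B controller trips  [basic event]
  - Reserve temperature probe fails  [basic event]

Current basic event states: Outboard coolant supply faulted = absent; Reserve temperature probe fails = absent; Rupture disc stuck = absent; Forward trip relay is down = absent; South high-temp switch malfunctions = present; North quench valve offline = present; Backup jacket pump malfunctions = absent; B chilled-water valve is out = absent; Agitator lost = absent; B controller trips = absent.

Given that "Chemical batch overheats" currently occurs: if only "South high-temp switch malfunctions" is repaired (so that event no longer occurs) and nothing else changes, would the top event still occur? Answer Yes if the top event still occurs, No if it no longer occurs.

Yes

Counterfactual: set "South high-temp switch malfunctions" to not occurred.
Cooling jacket fails [AND]: South high-temp switch malfunctions=not, Backup jacket pump malfunctions=not → not all inputs occur → does not occur.
Interlock chain lost [OR]: North quench valve offline=occurs, Forward trip relay is down=not, Rupture disc stuck=not → at least one input occurs → occurs.
Agitation branch unavailable [OR]: Interlock chain lost=occurs, B chilled-water valve is out=not → at least one input occurs → occurs.
Quench path lost [AND]: Outboard coolant supply faulted=not, B controller trips=not → not all inputs occur → does not occur.
Temperature loop fails [OR]: Agitator lost=not, Quench path lost=not → no input occurs → does not occur.
Chemical batch overheats [OR]: Cooling jacket fails=not, Agitation branch unavailable=occurs, Temperature loop fails=not, Reserve temperature probe fails=not → at least one input occurs → occurs.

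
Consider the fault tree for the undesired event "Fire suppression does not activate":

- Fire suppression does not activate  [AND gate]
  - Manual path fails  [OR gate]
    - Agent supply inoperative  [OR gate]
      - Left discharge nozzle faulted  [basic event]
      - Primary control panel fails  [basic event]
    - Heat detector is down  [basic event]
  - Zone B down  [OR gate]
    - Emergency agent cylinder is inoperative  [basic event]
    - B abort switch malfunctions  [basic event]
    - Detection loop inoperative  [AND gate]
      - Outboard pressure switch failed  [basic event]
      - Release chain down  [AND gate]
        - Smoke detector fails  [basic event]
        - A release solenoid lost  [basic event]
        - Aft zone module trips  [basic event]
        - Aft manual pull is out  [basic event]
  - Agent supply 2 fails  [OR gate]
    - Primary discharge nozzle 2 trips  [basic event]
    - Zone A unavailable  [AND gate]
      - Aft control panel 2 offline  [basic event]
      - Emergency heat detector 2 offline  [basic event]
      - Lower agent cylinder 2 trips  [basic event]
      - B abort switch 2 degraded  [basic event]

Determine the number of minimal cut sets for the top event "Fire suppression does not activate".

Agent supply inoperative [OR]: union of children's cut sets → 2 cut set(s).
Manual path fails [OR]: union of children's cut sets → 3 cut set(s).
Release chain down [AND]: one cut set from each child combined → 1 × 1 × 1 × 1 = 1 cut set(s).
Detection loop inoperative [AND]: one cut set from each child combined → 1 × 1 = 1 cut set(s).
Zone B down [OR]: union of children's cut sets → 3 cut set(s).
Zone A unavailable [AND]: one cut set from each child combined → 1 × 1 × 1 × 1 = 1 cut set(s).
Agent supply 2 fails [OR]: union of children's cut sets → 2 cut set(s).
Fire suppression does not activate [AND]: one cut set from each child combined → 3 × 3 × 2 = 18 cut set(s).

18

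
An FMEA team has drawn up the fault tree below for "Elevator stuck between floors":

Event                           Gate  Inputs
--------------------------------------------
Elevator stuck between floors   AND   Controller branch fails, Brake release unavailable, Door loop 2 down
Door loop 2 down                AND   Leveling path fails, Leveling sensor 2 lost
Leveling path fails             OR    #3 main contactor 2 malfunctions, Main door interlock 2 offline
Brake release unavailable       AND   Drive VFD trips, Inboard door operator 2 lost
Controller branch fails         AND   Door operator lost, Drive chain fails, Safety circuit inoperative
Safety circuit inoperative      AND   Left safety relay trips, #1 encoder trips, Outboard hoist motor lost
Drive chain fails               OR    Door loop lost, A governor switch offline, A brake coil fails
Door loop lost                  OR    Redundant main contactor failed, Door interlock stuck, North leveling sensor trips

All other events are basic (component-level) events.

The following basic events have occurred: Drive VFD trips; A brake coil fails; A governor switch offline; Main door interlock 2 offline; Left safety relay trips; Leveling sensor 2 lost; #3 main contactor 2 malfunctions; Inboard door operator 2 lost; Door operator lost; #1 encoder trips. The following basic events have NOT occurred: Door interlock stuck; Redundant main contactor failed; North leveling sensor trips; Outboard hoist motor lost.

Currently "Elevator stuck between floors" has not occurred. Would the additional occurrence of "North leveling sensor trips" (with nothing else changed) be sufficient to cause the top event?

Counterfactual: set "North leveling sensor trips" to occurred.
Door loop lost [OR]: Redundant main contactor failed=not, Door interlock stuck=not, North leveling sensor trips=occurs → at least one input occurs → occurs.
Drive chain fails [OR]: Door loop lost=occurs, A governor switch offline=occurs, A brake coil fails=occurs → at least one input occurs → occurs.
Safety circuit inoperative [AND]: Left safety relay trips=occurs, #1 encoder trips=occurs, Outboard hoist motor lost=not → not all inputs occur → does not occur.
Controller branch fails [AND]: Door operator lost=occurs, Drive chain fails=occurs, Safety circuit inoperative=not → not all inputs occur → does not occur.
Brake release unavailable [AND]: Drive VFD trips=occurs, Inboard door operator 2 lost=occurs → all inputs occur → occurs.
Leveling path fails [OR]: #3 main contactor 2 malfunctions=occurs, Main door interlock 2 offline=occurs → at least one input occurs → occurs.
Door loop 2 down [AND]: Leveling path fails=occurs, Leveling sensor 2 lost=occurs → all inputs occur → occurs.
Elevator stuck between floors [AND]: Controller branch fails=not, Brake release unavailable=occurs, Door loop 2 down=occurs → not all inputs occur → does not occur.

No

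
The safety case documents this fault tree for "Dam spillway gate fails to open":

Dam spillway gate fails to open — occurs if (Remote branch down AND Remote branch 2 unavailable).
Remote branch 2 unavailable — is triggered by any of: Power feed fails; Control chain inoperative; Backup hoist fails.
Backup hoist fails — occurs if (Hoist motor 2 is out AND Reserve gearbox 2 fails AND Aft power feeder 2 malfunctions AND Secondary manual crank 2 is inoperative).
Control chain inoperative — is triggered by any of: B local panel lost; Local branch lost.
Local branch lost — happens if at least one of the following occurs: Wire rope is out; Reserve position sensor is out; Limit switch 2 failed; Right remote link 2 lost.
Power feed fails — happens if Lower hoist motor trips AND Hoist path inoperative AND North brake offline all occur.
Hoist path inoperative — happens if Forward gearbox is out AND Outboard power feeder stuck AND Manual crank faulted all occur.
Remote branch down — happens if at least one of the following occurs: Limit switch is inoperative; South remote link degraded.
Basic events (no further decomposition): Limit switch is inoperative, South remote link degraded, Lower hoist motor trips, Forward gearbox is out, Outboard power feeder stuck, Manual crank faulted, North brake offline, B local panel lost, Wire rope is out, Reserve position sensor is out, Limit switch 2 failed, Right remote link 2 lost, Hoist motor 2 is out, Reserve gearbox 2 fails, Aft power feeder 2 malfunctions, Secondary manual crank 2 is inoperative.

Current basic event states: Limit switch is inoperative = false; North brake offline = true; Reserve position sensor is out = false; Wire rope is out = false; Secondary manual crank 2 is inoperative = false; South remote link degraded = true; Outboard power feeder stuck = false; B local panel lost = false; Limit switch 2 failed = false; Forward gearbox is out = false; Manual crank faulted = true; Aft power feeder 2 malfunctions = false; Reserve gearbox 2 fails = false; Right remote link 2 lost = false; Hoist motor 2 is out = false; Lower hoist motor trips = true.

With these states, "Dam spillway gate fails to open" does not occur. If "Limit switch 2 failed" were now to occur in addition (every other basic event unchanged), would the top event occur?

Counterfactual: set "Limit switch 2 failed" to occurred.
Remote branch down [OR]: Limit switch is inoperative=not, South remote link degraded=occurs → at least one input occurs → occurs.
Hoist path inoperative [AND]: Forward gearbox is out=not, Outboard power feeder stuck=not, Manual crank faulted=occurs → not all inputs occur → does not occur.
Power feed fails [AND]: Lower hoist motor trips=occurs, Hoist path inoperative=not, North brake offline=occurs → not all inputs occur → does not occur.
Local branch lost [OR]: Wire rope is out=not, Reserve position sensor is out=not, Limit switch 2 failed=occurs, Right remote link 2 lost=not → at least one input occurs → occurs.
Control chain inoperative [OR]: B local panel lost=not, Local branch lost=occurs → at least one input occurs → occurs.
Backup hoist fails [AND]: Hoist motor 2 is out=not, Reserve gearbox 2 fails=not, Aft power feeder 2 malfunctions=not, Secondary manual crank 2 is inoperative=not → not all inputs occur → does not occur.
Remote branch 2 unavailable [OR]: Power feed fails=not, Control chain inoperative=occurs, Backup hoist fails=not → at least one input occurs → occurs.
Dam spillway gate fails to open [AND]: Remote branch down=occurs, Remote branch 2 unavailable=occurs → all inputs occur → occurs.

Yes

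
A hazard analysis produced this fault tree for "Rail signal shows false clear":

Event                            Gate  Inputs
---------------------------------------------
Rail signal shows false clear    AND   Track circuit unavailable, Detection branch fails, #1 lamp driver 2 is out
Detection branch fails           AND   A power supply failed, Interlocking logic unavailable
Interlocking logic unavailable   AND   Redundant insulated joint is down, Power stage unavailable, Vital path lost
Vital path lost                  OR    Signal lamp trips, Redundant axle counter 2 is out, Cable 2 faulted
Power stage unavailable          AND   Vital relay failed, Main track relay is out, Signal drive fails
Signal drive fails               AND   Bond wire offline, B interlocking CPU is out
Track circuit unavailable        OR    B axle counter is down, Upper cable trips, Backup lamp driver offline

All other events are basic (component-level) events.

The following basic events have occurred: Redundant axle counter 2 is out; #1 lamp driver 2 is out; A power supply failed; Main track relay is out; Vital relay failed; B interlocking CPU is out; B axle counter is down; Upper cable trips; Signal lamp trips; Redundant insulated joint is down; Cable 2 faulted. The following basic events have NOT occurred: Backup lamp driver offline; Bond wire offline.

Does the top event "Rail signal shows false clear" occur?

No

Track circuit unavailable [OR]: B axle counter is down=occurs, Upper cable trips=occurs, Backup lamp driver offline=not → at least one input occurs → occurs.
Signal drive fails [AND]: Bond wire offline=not, B interlocking CPU is out=occurs → not all inputs occur → does not occur.
Power stage unavailable [AND]: Vital relay failed=occurs, Main track relay is out=occurs, Signal drive fails=not → not all inputs occur → does not occur.
Vital path lost [OR]: Signal lamp trips=occurs, Redundant axle counter 2 is out=occurs, Cable 2 faulted=occurs → at least one input occurs → occurs.
Interlocking logic unavailable [AND]: Redundant insulated joint is down=occurs, Power stage unavailable=not, Vital path lost=occurs → not all inputs occur → does not occur.
Detection branch fails [AND]: A power supply failed=occurs, Interlocking logic unavailable=not → not all inputs occur → does not occur.
Rail signal shows false clear [AND]: Track circuit unavailable=occurs, Detection branch fails=not, #1 lamp driver 2 is out=occurs → not all inputs occur → does not occur.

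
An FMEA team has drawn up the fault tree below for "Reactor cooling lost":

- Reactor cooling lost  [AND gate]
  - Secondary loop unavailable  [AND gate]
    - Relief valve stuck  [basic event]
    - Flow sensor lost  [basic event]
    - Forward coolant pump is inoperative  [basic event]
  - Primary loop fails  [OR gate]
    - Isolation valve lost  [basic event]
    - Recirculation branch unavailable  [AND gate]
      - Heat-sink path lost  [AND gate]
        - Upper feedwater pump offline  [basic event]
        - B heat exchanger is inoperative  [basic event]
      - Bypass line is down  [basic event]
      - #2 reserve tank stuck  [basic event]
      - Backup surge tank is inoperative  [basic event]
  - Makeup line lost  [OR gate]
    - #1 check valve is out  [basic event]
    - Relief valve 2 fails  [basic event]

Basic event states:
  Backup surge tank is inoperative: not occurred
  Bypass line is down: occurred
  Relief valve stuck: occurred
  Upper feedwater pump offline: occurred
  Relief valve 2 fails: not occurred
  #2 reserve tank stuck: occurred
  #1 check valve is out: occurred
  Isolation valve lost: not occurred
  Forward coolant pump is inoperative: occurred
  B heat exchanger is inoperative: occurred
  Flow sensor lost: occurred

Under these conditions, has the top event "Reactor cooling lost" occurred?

No

Secondary loop unavailable [AND]: Relief valve stuck=occurs, Flow sensor lost=occurs, Forward coolant pump is inoperative=occurs → all inputs occur → occurs.
Heat-sink path lost [AND]: Upper feedwater pump offline=occurs, B heat exchanger is inoperative=occurs → all inputs occur → occurs.
Recirculation branch unavailable [AND]: Heat-sink path lost=occurs, Bypass line is down=occurs, #2 reserve tank stuck=occurs, Backup surge tank is inoperative=not → not all inputs occur → does not occur.
Primary loop fails [OR]: Isolation valve lost=not, Recirculation branch unavailable=not → no input occurs → does not occur.
Makeup line lost [OR]: #1 check valve is out=occurs, Relief valve 2 fails=not → at least one input occurs → occurs.
Reactor cooling lost [AND]: Secondary loop unavailable=occurs, Primary loop fails=not, Makeup line lost=occurs → not all inputs occur → does not occur.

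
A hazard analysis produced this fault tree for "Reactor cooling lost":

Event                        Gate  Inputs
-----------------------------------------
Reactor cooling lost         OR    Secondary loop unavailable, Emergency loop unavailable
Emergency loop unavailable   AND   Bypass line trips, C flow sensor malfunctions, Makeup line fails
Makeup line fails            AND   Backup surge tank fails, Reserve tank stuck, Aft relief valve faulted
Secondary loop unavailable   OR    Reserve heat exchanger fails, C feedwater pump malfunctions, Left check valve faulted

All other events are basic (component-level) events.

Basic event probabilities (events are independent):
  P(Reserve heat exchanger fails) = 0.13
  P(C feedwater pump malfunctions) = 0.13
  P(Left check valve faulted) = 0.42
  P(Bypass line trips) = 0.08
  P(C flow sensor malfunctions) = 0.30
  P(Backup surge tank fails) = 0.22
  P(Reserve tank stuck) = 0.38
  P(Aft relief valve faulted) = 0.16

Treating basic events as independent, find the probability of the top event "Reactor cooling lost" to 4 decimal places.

0.5611

P(Secondary loop unavailable) [OR] = 1 − (1−0.13) × (1−0.13) × (1−0.42) = 0.560998
P(Makeup line fails) [AND] = 0.22 × 0.38 × 0.16 = 0.013376
P(Emergency loop unavailable) [AND] = 0.08 × 0.30 × 0.013376 = 0.000321
P(Reactor cooling lost) [OR] = 1 − (1−0.560998) × (1−0.000321) = 0.561139
Rounded to 4 decimal places: P(Reactor cooling lost) ≈ 0.5611.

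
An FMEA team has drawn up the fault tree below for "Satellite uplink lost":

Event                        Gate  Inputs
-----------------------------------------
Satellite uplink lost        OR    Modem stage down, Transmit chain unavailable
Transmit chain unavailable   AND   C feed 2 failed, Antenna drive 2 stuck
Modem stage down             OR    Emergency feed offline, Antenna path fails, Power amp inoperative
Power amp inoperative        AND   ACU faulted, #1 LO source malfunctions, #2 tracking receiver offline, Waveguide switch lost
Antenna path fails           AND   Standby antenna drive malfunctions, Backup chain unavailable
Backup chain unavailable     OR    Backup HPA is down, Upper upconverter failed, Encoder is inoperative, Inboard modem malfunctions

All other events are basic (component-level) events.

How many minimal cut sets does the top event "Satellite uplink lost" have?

7

Backup chain unavailable [OR]: union of children's cut sets → 4 cut set(s).
Antenna path fails [AND]: one cut set from each child combined → 1 × 4 = 4 cut set(s).
Power amp inoperative [AND]: one cut set from each child combined → 1 × 1 × 1 × 1 = 1 cut set(s).
Modem stage down [OR]: union of children's cut sets → 6 cut set(s).
Transmit chain unavailable [AND]: one cut set from each child combined → 1 × 1 = 1 cut set(s).
Satellite uplink lost [OR]: union of children's cut sets → 7 cut set(s).
Minimal cut sets: {Emergency feed offline}; {Backup HPA is down, Standby antenna drive malfunctions}; {Standby antenna drive malfunctions, Upper upconverter failed}; {Encoder is inoperative, Standby antenna drive malfunctions}; {Inboard modem malfunctions, Standby antenna drive malfunctions}; {#1 LO source malfunctions, #2 tracking receiver offline, ACU faulted, Waveguide switch lost}; {Antenna drive 2 stuck, C feed 2 failed}.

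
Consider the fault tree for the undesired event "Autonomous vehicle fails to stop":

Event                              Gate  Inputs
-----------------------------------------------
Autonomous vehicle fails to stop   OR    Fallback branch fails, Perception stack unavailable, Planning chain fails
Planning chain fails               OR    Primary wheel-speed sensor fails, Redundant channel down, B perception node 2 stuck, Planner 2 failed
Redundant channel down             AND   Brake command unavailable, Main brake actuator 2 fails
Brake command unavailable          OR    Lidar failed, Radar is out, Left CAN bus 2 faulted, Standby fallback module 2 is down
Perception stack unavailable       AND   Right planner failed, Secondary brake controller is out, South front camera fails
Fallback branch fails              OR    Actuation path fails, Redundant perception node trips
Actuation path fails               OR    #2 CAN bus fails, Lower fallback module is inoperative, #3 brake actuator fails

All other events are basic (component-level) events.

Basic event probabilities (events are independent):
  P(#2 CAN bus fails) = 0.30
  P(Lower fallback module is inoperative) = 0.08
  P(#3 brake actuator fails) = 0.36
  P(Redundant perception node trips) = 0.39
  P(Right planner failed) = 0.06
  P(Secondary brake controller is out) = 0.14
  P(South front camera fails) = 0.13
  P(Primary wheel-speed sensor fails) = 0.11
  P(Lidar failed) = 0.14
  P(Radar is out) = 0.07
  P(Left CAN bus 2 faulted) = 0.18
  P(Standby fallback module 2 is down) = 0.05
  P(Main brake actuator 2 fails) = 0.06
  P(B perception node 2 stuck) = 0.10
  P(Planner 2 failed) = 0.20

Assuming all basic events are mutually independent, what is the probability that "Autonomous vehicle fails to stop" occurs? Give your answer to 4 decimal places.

P(Actuation path fails) [OR] = 1 − (1−0.30) × (1−0.08) × (1−0.36) = 0.587840
P(Fallback branch fails) [OR] = 1 − (1−0.587840) × (1−0.39) = 0.748582
P(Perception stack unavailable) [AND] = 0.06 × 0.14 × 0.13 = 0.001092
P(Brake command unavailable) [OR] = 1 − (1−0.14) × (1−0.07) × (1−0.18) × (1−0.05) = 0.376956
P(Redundant channel down) [AND] = 0.376956 × 0.06 = 0.022617
P(Planning chain fails) [OR] = 1 − (1−0.11) × (1−0.022617) × (1−0.10) × (1−0.20) = 0.373693
P(Autonomous vehicle fails to stop) [OR] = 1 − (1−0.748582) × (1−0.001092) × (1−0.373693) = 0.842707
Rounded to 4 decimal places: P(Autonomous vehicle fails to stop) ≈ 0.8427.

0.8427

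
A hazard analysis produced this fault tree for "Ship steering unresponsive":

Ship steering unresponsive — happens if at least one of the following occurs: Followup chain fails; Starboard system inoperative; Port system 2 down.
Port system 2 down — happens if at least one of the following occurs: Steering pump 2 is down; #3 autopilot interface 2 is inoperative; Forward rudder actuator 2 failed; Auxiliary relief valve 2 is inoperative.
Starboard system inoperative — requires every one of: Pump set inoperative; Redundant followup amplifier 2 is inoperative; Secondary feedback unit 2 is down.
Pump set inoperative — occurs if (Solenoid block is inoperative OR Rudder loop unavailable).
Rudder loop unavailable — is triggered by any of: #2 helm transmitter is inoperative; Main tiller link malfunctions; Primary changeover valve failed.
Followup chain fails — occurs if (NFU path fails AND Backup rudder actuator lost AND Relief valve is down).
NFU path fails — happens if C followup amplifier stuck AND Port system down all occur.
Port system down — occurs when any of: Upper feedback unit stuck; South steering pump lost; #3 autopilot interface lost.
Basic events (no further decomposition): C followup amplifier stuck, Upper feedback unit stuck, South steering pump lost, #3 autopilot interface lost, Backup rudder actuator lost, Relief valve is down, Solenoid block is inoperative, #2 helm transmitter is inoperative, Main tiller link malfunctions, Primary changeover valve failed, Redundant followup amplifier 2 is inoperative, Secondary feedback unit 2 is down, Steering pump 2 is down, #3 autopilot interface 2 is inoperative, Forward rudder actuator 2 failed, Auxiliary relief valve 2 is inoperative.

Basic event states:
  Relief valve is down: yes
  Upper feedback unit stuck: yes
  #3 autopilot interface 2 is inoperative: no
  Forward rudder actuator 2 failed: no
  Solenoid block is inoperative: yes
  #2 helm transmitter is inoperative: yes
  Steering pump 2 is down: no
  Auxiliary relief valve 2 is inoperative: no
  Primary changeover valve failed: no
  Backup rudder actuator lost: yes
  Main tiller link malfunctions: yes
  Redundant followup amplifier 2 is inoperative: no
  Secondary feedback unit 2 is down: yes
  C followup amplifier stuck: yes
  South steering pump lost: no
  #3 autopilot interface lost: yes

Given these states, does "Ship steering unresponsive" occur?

Yes

Port system down [OR]: Upper feedback unit stuck=occurs, South steering pump lost=not, #3 autopilot interface lost=occurs → at least one input occurs → occurs.
NFU path fails [AND]: C followup amplifier stuck=occurs, Port system down=occurs → all inputs occur → occurs.
Followup chain fails [AND]: NFU path fails=occurs, Backup rudder actuator lost=occurs, Relief valve is down=occurs → all inputs occur → occurs.
Rudder loop unavailable [OR]: #2 helm transmitter is inoperative=occurs, Main tiller link malfunctions=occurs, Primary changeover valve failed=not → at least one input occurs → occurs.
Pump set inoperative [OR]: Solenoid block is inoperative=occurs, Rudder loop unavailable=occurs → at least one input occurs → occurs.
Starboard system inoperative [AND]: Pump set inoperative=occurs, Redundant followup amplifier 2 is inoperative=not, Secondary feedback unit 2 is down=occurs → not all inputs occur → does not occur.
Port system 2 down [OR]: Steering pump 2 is down=not, #3 autopilot interface 2 is inoperative=not, Forward rudder actuator 2 failed=not, Auxiliary relief valve 2 is inoperative=not → no input occurs → does not occur.
Ship steering unresponsive [OR]: Followup chain fails=occurs, Starboard system inoperative=not, Port system 2 down=not → at least one input occurs → occurs.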